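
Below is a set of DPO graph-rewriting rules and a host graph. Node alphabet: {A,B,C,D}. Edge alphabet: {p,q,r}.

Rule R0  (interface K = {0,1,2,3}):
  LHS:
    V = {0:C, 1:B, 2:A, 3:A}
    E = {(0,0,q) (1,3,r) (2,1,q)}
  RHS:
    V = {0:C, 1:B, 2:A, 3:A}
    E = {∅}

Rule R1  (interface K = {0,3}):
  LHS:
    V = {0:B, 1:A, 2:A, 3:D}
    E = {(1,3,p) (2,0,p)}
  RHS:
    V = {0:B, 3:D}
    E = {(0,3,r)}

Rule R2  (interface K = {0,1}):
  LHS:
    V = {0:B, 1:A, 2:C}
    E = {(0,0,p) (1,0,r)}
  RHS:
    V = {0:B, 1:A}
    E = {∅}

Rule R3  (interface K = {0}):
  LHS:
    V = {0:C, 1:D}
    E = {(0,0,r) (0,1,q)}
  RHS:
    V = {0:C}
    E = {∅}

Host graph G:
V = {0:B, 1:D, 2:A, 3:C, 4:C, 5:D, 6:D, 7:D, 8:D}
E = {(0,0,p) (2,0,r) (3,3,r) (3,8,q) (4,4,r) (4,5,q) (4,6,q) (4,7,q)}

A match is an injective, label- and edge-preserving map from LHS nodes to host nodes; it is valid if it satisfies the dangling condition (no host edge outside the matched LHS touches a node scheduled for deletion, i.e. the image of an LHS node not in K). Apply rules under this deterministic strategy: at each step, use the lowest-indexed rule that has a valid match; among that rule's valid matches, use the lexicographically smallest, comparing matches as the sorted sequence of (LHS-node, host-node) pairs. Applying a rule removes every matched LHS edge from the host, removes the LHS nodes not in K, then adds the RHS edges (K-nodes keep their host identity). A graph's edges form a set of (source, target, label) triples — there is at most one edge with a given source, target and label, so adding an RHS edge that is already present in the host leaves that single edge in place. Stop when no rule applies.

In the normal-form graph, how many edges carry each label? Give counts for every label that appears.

Answer: q:2

Rewrite trace:
[0] host  ⇒  9 nodes, 8 edges  {0-p->0 2-r->0 3-r->3 3-q->8 4-r->4 4-q->5 4-q->6 4-q->7}
[1] R3 @ {0↦3, 1↦8}  ⇒  8 nodes, 6 edges  {0-p->0 2-r->0 4-r->4 4-q->5 4-q->6 4-q->7}
[2] R2 @ {0↦0, 1↦2, 2↦3}  ⇒  7 nodes, 4 edges  {4-r->4 4-q->5 4-q->6 4-q->7}
[3] R3 @ {0↦4, 1↦5}  ⇒  6 nodes, 2 edges  {4-q->6 4-q->7}
normal form: no rule applies after step 3
NF edges: [(4, 6, 'q'), (4, 7, 'q')]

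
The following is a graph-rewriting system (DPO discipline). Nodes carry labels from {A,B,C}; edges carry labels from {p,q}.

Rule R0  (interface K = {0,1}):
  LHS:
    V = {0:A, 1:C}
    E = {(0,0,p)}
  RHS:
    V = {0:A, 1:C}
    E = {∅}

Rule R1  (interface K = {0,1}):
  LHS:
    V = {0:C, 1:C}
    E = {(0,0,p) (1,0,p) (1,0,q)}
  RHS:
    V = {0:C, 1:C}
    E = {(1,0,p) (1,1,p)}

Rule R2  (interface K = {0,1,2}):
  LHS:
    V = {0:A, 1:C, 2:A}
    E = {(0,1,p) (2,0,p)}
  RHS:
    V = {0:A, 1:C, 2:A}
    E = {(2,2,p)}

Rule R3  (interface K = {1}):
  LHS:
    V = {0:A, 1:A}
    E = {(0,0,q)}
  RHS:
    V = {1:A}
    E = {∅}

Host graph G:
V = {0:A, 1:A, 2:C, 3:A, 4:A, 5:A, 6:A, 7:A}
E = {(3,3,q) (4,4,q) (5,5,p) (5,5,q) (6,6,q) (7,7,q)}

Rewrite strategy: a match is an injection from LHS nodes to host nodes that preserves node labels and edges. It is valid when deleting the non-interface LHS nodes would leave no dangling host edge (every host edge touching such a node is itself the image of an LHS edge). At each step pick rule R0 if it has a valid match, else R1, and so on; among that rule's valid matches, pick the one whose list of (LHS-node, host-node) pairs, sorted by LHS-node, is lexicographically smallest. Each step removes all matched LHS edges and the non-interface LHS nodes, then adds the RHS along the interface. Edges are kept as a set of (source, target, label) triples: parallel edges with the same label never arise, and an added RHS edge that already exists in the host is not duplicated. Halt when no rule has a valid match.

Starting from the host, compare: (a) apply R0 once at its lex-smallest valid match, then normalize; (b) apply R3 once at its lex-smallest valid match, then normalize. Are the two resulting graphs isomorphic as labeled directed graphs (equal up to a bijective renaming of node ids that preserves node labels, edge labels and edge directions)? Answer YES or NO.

Answer: YES

Derivation:
branch R0-first: apply at {0↦5, 1↦2} → |E|=5, then 5 more step(s) → NF |V|=3 |E|=0 V={0:A, 1:A, 2:C} E=∅
branch R3-first: apply at {0↦3, 1↦0} → |E|=5, then 5 more step(s) → NF |V|=3 |E|=0 V={0:A, 1:A, 2:C} E=∅
graphs isomorphic (equal up to label-preserving node renaming)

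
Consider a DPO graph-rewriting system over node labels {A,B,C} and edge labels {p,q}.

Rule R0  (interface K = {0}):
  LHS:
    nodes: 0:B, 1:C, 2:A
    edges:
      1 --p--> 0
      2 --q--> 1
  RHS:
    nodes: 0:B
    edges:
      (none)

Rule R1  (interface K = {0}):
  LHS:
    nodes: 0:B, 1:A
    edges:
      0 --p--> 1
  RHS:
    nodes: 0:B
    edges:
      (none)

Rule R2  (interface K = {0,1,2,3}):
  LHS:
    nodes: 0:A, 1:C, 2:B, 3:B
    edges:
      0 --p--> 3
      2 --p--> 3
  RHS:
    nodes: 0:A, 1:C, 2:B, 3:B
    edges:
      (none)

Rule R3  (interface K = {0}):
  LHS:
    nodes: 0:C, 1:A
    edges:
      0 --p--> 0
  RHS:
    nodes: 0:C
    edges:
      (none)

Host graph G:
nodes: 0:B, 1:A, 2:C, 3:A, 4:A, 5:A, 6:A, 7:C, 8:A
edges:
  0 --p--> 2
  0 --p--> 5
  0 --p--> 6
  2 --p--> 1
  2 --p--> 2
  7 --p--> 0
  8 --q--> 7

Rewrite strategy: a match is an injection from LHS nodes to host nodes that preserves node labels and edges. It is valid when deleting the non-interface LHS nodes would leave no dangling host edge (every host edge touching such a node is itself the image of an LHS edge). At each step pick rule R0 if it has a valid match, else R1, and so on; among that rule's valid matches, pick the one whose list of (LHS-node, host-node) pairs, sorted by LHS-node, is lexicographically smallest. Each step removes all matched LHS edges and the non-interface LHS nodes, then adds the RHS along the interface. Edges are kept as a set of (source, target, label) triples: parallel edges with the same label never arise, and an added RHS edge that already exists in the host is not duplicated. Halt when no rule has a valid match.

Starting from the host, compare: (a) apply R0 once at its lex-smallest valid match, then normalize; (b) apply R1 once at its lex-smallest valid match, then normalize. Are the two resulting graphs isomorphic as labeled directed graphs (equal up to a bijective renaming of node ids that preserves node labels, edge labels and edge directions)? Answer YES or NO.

branch R0-first: apply at {0↦0, 1↦7, 2↦8} → |E|=5, then 3 more step(s) → NF |V|=4 |E|=2 V={0:B, 1:A, 2:C, 4:A} E=0-p->2 2-p->1
branch R1-first: apply at {0↦0, 1↦5} → |E|=6, then 3 more step(s) → NF |V|=4 |E|=2 V={0:B, 1:A, 2:C, 4:A} E=0-p->2 2-p->1
graphs isomorphic (equal up to label-preserving node renaming)

Answer: YES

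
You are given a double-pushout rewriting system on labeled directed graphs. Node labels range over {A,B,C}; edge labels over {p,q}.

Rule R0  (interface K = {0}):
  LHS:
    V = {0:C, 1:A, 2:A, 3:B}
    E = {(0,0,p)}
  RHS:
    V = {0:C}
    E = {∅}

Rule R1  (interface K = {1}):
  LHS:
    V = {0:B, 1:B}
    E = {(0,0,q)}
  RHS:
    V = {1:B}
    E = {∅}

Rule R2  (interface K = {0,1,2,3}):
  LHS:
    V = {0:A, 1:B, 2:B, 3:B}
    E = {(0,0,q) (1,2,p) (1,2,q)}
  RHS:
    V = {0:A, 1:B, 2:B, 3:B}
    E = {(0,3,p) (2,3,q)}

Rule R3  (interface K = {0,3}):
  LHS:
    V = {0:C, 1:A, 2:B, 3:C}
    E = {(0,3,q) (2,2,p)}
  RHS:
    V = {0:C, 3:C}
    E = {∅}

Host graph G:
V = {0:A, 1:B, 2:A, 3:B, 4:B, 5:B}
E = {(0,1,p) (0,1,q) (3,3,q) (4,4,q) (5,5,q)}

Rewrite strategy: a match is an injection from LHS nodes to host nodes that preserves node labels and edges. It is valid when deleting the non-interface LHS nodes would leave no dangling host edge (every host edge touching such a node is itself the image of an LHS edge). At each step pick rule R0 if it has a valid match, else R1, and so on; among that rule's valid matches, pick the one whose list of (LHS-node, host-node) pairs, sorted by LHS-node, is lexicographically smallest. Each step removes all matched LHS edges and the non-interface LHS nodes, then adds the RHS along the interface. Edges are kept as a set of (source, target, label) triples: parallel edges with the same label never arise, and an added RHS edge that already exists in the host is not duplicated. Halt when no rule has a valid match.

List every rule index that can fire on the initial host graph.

R0: no valid match — LHS pattern not found
R1: 9 valid matches — {0↦3, 1↦1}, {0↦3, 1↦4}, {0↦3, 1↦5} (+6 more)
R2: no valid match — LHS pattern not found
R3: no valid match — LHS pattern not found

Answer: [R1]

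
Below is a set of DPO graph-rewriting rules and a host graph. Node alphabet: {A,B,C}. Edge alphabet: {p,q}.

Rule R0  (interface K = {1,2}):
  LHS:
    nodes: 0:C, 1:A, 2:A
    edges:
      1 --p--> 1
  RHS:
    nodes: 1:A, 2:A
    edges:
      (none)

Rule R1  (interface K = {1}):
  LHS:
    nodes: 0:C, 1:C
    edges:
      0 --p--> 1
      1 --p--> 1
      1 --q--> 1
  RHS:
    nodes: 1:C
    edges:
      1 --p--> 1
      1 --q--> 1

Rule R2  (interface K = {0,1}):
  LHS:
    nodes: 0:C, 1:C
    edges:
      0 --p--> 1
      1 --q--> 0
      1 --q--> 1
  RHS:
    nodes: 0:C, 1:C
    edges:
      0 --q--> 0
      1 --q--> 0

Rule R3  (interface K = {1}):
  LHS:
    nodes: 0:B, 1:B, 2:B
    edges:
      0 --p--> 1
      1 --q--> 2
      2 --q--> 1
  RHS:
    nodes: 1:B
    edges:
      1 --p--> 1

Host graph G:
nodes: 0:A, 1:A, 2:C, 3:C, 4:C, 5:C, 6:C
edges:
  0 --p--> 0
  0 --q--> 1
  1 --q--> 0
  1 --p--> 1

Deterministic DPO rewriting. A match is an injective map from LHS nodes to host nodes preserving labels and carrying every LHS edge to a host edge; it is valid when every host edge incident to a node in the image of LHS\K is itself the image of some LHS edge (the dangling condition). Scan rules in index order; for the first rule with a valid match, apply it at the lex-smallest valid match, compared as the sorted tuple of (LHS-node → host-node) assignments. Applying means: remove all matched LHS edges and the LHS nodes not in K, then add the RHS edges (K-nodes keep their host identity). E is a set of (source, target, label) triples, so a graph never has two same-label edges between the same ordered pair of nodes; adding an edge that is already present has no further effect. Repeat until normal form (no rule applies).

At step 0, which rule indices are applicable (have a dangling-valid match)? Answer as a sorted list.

Answer: [R0]

Derivation:
R0: 10 valid matches — {0↦2, 1↦0, 2↦1}, {0↦2, 1↦1, 2↦0}, {0↦3, 1↦0, 2↦1} (+7 more)
R1: no valid match — LHS pattern not found
R2: no valid match — LHS pattern not found
R3: no valid match — LHS pattern not found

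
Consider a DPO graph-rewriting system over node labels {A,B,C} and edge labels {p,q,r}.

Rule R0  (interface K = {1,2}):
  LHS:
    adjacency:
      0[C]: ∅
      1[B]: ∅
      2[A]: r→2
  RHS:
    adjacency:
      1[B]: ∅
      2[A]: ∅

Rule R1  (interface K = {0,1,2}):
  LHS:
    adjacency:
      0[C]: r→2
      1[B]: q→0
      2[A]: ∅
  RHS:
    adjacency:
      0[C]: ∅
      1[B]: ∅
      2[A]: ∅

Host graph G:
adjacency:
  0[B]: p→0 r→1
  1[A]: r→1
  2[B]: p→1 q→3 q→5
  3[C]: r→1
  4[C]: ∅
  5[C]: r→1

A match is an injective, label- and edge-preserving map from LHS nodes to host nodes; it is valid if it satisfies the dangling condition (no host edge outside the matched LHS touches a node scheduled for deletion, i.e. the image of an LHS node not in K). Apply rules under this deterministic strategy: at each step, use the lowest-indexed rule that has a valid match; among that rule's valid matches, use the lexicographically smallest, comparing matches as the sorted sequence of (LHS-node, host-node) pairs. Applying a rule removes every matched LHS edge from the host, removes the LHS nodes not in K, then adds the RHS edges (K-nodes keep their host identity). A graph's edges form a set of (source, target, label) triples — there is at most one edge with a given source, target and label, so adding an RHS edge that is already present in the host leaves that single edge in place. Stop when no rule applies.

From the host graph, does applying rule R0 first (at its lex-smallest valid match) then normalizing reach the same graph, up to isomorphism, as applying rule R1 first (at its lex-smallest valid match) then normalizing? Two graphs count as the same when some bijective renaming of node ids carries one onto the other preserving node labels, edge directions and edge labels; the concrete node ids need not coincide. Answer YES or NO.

Answer: YES

Derivation:
branch R0-first: apply at {0↦4, 1↦0, 2↦1} → |E|=7, then 2 more step(s) → NF |V|=5 |E|=3 V={0:B, 1:A, 2:B, 3:C, 5:C} E=0-p->0 0-r->1 2-p->1
branch R1-first: apply at {0↦3, 1↦2, 2↦1} → |E|=6, then 2 more step(s) → NF |V|=5 |E|=3 V={0:B, 1:A, 2:B, 4:C, 5:C} E=0-p->0 0-r->1 2-p->1
graphs isomorphic (equal up to label-preserving node renaming)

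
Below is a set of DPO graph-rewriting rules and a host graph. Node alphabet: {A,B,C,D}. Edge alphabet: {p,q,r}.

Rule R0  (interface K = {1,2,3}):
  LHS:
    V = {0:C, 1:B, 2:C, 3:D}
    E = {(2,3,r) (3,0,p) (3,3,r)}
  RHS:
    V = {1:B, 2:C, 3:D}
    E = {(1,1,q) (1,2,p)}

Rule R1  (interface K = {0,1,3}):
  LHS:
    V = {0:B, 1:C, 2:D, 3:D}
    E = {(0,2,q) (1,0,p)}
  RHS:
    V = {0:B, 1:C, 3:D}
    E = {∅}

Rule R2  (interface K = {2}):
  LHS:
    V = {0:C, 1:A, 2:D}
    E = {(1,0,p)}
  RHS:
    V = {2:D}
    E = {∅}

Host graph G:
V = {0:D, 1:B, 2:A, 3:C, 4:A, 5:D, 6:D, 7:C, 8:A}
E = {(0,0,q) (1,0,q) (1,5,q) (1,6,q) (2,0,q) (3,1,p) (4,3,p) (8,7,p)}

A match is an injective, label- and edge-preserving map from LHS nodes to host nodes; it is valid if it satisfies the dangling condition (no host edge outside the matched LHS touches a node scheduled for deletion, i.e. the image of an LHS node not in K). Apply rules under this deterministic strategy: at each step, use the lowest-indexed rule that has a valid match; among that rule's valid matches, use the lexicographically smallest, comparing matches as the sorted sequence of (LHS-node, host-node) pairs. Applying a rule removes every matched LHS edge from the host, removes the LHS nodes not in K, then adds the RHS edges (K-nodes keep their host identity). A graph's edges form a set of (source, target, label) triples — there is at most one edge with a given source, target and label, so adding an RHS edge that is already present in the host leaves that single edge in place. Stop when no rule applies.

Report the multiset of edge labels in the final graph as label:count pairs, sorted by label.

start.  V:9 E:8  edges: 0-q->0 1-q->0 1-q->5 1-q->6 2-q->0 3-p->1 4-p->3 8-p->7
1. fire R1 via {0↦1, 1↦3, 2↦5, 3↦0}  →  V:8 E:6  edges: 0-q->0 1-q->0 1-q->6 2-q->0 4-p->3 8-p->7
2. fire R2 via {0↦3, 1↦4, 2↦0}  →  V:6 E:5  edges: 0-q->0 1-q->0 1-q->6 2-q->0 8-p->7
3. fire R2 via {0↦7, 1↦8, 2↦0}  →  V:4 E:4  edges: 0-q->0 1-q->0 1-q->6 2-q->0
final graph: no rule applies after step 3
NF edges: [(0, 0, 'q'), (1, 0, 'q'), (1, 6, 'q'), (2, 0, 'q')]

Answer: q:4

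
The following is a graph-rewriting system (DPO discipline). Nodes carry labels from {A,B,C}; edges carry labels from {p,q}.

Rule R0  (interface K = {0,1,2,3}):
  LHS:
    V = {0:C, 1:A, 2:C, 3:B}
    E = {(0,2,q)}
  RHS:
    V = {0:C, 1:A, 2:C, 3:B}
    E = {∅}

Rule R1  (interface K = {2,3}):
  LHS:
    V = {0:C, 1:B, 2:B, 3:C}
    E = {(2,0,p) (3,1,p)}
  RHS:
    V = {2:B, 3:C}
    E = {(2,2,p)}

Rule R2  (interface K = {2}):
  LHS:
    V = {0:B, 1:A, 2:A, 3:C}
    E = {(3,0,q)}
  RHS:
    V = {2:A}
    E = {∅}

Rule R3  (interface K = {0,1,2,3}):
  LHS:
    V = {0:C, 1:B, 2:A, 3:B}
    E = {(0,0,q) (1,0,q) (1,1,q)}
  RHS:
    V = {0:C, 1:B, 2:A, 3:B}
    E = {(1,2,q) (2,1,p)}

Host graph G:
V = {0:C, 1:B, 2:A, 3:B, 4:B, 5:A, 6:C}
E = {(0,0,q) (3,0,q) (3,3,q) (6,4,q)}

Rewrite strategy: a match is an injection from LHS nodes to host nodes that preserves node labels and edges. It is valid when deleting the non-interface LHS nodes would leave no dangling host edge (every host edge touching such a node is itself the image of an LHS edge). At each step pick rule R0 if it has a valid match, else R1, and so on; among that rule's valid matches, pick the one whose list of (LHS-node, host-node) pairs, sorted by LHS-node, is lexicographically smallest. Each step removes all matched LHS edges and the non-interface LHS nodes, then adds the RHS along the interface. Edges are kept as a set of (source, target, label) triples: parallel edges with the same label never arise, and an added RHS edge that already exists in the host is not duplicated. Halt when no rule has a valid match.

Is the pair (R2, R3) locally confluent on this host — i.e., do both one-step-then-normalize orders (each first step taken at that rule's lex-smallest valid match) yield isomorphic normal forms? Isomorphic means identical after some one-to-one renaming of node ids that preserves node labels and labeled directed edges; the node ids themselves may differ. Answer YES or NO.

Answer: YES

Rewrite trace:
branch R2-first: apply at {0↦4, 1↦2, 2↦5, 3↦6} → |E|=3, then 1 more step(s) → NF |V|=4 |E|=2 V={0:C, 1:B, 3:B, 5:A} E=3-q->5 5-p->3
branch R3-first: apply at {0↦0, 1↦3, 2↦2, 3↦1} → |E|=3, then 1 more step(s) → NF |V|=4 |E|=2 V={0:C, 1:B, 2:A, 3:B} E=2-p->3 3-q->2
graphs isomorphic (equal up to label-preserving node renaming)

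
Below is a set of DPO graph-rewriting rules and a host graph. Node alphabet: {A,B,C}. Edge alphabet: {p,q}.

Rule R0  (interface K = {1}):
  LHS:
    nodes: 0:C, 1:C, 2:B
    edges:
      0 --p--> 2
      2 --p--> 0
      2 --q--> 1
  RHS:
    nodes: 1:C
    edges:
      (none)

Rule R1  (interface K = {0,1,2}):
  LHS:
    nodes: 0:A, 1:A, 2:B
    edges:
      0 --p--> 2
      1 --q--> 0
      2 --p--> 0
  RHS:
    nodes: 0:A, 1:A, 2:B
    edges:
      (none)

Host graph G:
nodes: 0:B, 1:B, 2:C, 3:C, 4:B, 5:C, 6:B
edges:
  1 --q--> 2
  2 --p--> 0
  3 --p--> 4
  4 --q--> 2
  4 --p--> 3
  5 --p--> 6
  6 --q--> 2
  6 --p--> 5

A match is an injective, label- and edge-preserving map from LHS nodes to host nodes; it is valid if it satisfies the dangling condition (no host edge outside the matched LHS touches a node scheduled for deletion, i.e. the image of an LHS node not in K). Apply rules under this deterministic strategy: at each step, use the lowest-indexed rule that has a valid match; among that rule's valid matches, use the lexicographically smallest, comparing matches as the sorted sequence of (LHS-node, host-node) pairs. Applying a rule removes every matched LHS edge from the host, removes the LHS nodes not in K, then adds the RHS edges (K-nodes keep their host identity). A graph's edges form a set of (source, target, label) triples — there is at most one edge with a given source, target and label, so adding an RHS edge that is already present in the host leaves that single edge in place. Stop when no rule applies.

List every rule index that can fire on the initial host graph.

Answer: [R0]

Rewrite trace:
R0: 2 valid matches — {0↦3, 1↦2, 2↦4}, {0↦5, 1↦2, 2↦6}
R1: no valid match — LHS pattern not found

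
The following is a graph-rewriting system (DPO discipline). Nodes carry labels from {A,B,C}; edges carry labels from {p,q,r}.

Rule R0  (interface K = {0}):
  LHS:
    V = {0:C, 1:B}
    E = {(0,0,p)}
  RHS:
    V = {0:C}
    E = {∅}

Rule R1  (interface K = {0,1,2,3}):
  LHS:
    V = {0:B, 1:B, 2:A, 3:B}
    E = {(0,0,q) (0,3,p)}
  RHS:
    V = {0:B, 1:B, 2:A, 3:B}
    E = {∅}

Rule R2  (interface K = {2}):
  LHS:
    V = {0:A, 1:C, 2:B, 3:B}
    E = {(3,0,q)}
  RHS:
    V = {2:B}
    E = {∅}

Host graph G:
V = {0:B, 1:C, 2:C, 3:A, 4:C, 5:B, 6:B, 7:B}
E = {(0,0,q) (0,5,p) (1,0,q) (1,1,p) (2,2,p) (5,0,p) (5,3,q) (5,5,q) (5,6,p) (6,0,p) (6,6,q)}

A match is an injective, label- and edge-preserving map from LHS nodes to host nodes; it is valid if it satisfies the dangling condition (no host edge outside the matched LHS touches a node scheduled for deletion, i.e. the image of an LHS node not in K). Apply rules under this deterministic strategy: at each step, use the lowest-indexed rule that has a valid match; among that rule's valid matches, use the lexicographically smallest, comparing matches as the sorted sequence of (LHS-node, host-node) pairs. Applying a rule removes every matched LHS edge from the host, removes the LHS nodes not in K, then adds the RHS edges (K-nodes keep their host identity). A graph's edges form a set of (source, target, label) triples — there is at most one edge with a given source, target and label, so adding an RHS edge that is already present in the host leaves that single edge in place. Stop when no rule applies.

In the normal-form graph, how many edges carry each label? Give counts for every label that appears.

Answer: p:1 q:2

Derivation:
start.  V:8 E:11  edges: 0-q->0 0-p->5 1-q->0 1-p->1 2-p->2 5-p->0 5-q->3 5-q->5 5-p->6 6-p->0 6-q->6
1. fire R0 via {0↦1, 1↦7}  →  V:7 E:10  edges: 0-q->0 0-p->5 1-q->0 2-p->2 5-p->0 5-q->3 5-q->5 5-p->6 6-p->0 6-q->6
2. fire R1 via {0↦0, 1↦6, 2↦3, 3↦5}  →  V:7 E:8  edges: 1-q->0 2-p->2 5-p->0 5-q->3 5-q->5 5-p->6 6-p->0 6-q->6
3. fire R1 via {0↦5, 1↦0, 2↦3, 3↦6}  →  V:7 E:6  edges: 1-q->0 2-p->2 5-p->0 5-q->3 6-p->0 6-q->6
4. fire R1 via {0↦6, 1↦5, 2↦3, 3↦0}  →  V:7 E:4  edges: 1-q->0 2-p->2 5-p->0 5-q->3
5. fire R0 via {0↦2, 1↦6}  →  V:6 E:3  edges: 1-q->0 5-p->0 5-q->3
final graph: no rule applies after step 5
NF edges: [(1, 0, 'q'), (5, 0, 'p'), (5, 3, 'q')]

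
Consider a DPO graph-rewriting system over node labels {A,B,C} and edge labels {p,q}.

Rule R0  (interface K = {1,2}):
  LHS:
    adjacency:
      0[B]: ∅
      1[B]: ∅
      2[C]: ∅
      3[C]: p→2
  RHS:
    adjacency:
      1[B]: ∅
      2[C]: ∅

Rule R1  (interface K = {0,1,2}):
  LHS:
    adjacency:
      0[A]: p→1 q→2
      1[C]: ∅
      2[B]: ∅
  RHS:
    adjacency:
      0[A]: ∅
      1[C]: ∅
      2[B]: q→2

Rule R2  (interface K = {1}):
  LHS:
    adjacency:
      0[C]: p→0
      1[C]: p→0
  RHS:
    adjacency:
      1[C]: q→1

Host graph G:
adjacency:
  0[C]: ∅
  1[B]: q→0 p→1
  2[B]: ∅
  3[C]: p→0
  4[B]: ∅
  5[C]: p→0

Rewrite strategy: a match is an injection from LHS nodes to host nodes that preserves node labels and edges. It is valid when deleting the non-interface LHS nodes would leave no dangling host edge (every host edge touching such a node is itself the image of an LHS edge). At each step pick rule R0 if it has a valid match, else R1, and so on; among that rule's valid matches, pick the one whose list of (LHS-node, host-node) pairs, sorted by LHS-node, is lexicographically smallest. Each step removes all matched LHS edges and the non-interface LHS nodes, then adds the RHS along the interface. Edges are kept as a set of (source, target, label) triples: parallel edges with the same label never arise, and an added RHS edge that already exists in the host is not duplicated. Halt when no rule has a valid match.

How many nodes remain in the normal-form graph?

Answer: 2

Rewrite trace:
[0] host  ⇒  6 nodes, 4 edges  {1-q->0 1-p->1 3-p->0 5-p->0}
[1] R0 @ {0↦2, 1↦1, 2↦0, 3↦3}  ⇒  4 nodes, 3 edges  {1-q->0 1-p->1 5-p->0}
[2] R0 @ {0↦4, 1↦1, 2↦0, 3↦5}  ⇒  2 nodes, 2 edges  {1-q->0 1-p->1}
halt: no rule applies after step 2
NF nodes: {0:C, 1:B}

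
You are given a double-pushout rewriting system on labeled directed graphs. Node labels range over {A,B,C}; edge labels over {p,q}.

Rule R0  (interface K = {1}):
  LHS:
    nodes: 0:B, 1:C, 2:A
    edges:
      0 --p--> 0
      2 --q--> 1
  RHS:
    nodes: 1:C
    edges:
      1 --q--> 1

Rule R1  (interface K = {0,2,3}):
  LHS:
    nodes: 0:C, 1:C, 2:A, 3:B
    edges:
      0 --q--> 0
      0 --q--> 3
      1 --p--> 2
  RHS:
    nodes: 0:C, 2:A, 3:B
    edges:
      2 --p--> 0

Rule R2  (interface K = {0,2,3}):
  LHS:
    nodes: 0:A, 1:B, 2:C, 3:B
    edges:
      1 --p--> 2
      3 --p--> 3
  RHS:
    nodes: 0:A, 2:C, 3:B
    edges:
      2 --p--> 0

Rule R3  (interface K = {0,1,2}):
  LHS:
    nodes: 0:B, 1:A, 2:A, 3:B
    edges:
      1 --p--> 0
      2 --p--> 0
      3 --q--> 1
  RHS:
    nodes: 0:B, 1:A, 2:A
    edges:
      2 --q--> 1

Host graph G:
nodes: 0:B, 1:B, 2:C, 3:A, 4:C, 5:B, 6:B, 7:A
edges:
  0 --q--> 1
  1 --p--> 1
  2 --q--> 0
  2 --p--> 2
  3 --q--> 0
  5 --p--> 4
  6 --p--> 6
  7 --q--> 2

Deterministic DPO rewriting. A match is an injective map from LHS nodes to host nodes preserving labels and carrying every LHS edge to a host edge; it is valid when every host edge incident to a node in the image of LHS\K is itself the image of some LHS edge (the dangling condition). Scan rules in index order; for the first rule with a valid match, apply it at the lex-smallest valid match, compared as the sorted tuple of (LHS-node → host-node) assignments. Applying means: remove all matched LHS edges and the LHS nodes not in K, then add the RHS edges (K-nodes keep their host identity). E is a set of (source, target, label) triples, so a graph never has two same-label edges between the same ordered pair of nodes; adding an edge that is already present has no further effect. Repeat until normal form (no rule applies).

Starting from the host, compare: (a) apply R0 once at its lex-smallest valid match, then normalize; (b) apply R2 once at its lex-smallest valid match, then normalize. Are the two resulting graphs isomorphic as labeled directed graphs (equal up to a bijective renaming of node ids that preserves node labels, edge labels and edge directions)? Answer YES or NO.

Answer: YES

Rewrite trace:
branch R0-first: apply at {0↦6, 1↦2, 2↦7} → |E|=7, then 2 more step(s) → NF |V|=4 |E|=4 V={0:B, 1:B, 2:C, 3:A} E=0-q->1 2-p->2 3-q->0 3-p->2
branch R2-first: apply at {0↦3, 1↦5, 2↦4, 3↦1} → |E|=7, then 2 more step(s) → NF |V|=4 |E|=4 V={0:B, 1:B, 2:C, 3:A} E=0-q->1 2-p->2 3-q->0 3-p->2
graphs isomorphic (equal up to label-preserving node renaming)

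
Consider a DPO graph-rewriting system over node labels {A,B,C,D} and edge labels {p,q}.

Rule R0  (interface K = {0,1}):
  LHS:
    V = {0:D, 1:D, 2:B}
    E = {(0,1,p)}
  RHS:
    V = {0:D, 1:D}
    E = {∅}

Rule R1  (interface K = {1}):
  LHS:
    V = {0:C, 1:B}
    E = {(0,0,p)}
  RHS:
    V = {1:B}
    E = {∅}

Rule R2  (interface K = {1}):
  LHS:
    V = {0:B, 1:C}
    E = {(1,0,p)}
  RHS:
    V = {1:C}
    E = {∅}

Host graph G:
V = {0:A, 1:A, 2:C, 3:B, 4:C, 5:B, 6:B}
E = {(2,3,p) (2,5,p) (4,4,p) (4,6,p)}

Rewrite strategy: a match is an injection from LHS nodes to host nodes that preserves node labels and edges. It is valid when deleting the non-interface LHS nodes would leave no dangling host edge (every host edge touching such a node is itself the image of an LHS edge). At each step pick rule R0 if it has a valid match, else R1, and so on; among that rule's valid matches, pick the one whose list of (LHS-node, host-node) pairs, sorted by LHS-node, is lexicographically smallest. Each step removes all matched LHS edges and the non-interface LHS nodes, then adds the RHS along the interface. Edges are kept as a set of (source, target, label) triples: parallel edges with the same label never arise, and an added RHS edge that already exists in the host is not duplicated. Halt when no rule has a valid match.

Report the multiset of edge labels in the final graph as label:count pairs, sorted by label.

Answer: p:1

Steps:
start.  V:7 E:4  edges: 2-p->3 2-p->5 4-p->4 4-p->6
1. fire R2 via {0↦3, 1↦2}  →  V:6 E:3  edges: 2-p->5 4-p->4 4-p->6
2. fire R2 via {0↦5, 1↦2}  →  V:5 E:2  edges: 4-p->4 4-p->6
3. fire R2 via {0↦6, 1↦4}  →  V:4 E:1  edges: 4-p->4
halt: no rule applies after step 3
NF edges: [(4, 4, 'p')]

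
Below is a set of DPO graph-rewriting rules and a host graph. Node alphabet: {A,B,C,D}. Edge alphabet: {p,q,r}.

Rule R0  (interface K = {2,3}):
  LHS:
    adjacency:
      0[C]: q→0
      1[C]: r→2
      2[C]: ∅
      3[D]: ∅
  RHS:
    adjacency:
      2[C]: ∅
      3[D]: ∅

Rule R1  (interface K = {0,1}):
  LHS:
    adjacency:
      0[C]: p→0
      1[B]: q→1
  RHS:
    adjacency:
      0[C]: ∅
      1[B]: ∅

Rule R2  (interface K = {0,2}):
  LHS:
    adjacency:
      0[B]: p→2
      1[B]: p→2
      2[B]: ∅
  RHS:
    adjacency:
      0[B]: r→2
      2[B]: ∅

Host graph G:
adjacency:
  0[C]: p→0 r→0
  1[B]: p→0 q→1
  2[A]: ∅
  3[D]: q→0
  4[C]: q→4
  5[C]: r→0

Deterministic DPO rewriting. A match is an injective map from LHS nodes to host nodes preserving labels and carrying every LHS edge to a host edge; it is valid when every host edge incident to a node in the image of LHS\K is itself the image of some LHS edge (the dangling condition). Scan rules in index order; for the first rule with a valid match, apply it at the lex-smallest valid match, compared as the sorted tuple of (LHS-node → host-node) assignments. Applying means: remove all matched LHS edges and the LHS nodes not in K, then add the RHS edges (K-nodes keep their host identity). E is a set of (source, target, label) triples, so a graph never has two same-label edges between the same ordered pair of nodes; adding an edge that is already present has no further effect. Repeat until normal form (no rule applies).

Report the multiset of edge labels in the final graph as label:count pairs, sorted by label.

start.  V:6 E:7  edges: 0-p->0 0-r->0 1-p->0 1-q->1 3-q->0 4-q->4 5-r->0
1. fire R0 via {0↦4, 1↦5, 2↦0, 3↦3}  →  V:4 E:5  edges: 0-p->0 0-r->0 1-p->0 1-q->1 3-q->0
2. fire R1 via {0↦0, 1↦1}  →  V:4 E:3  edges: 0-r->0 1-p->0 3-q->0
halt: no rule applies after step 2
NF edges: [(0, 0, 'r'), (1, 0, 'p'), (3, 0, 'q')]

Answer: p:1 q:1 r:1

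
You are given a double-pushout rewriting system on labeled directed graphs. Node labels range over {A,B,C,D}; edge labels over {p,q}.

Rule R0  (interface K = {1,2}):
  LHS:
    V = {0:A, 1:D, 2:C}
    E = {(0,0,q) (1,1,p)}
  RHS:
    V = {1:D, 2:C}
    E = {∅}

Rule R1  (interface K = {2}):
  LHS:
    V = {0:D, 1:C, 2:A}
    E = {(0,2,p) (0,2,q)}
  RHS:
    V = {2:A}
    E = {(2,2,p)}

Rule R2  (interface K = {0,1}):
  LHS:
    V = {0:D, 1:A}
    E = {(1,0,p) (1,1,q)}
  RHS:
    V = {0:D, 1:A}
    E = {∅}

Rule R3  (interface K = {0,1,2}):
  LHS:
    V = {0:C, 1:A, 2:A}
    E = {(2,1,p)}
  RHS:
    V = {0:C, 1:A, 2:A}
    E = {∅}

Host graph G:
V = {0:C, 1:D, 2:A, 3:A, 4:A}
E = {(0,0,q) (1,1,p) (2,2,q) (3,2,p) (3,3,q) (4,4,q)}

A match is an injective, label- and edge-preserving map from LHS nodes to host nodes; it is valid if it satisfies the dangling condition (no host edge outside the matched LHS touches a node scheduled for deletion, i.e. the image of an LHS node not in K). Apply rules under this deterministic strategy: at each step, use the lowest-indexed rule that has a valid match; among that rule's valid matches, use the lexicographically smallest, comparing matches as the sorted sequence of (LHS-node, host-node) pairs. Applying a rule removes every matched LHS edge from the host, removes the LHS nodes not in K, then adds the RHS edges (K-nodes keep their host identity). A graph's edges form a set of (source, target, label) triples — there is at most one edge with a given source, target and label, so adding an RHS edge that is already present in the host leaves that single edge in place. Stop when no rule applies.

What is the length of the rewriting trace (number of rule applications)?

Answer: 2

Steps:
initial: |V|=5 |E|=6  E = 0-q->0 1-p->1 2-q->2 3-p->2 3-q->3 4-q->4
step 1: apply R0 at {0↦4, 1↦1, 2↦0}  → |V|=4 |E|=4  E = 0-q->0 2-q->2 3-p->2 3-q->3
step 2: apply R3 at {0↦0, 1↦2, 2↦3}  → |V|=4 |E|=3  E = 0-q->0 2-q->2 3-q->3
normal form: no rule applies after step 2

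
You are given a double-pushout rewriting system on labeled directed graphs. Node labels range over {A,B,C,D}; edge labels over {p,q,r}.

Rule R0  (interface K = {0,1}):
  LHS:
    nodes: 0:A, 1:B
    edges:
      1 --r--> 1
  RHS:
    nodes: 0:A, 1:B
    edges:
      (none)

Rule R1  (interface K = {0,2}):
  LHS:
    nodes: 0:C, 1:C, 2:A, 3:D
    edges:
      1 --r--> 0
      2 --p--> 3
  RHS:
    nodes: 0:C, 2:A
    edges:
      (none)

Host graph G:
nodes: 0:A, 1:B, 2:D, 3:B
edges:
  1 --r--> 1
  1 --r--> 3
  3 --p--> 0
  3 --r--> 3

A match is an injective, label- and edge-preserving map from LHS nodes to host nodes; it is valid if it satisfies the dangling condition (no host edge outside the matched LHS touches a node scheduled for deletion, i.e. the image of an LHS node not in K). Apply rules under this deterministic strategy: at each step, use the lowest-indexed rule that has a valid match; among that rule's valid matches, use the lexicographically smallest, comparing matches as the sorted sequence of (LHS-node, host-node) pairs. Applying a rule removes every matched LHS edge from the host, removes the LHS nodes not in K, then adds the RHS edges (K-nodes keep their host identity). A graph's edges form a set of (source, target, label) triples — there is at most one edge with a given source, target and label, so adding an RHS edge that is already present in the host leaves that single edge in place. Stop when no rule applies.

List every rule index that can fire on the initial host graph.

R0: 2 valid matches — {0↦0, 1↦1}, {0↦0, 1↦3}
R1: no valid match — LHS pattern not found

Answer: [R0]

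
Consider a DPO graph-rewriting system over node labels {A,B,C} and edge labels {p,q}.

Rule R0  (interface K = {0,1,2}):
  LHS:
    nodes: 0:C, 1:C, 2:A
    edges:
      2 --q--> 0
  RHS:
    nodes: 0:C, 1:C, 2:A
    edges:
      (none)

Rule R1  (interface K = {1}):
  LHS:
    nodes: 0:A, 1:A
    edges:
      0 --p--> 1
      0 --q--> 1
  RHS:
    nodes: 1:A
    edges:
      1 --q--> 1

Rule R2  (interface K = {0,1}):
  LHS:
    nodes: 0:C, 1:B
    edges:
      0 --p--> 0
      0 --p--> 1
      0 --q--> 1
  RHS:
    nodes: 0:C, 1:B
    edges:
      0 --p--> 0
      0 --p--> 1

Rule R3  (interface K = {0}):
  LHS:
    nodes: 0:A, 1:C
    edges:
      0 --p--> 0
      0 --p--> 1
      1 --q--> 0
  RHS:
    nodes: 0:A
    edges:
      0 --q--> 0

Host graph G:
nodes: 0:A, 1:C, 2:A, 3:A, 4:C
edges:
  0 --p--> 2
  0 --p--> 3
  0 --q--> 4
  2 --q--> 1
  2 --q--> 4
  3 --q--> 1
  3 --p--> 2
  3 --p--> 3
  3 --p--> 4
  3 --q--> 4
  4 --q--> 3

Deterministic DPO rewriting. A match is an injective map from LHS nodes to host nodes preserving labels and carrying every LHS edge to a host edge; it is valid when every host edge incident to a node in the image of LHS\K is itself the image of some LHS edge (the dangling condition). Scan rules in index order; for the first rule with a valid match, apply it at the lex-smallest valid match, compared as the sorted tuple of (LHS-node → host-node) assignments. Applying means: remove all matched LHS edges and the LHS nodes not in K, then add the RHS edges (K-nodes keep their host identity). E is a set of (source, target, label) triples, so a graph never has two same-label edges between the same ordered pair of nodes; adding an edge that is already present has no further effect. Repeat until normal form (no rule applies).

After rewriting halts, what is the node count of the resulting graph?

Answer: 4

Steps:
initial: |V|=5 |E|=11  E = 0-p->2 0-p->3 0-q->4 2-q->1 2-q->4 3-q->1 3-p->2 3-p->3 3-p->4 3-q->4 4-q->3
step 1: apply R0 at {0↦1, 1↦4, 2↦2}  → |V|=5 |E|=10  E = 0-p->2 0-p->3 0-q->4 2-q->4 3-q->1 3-p->2 3-p->3 3-p->4 3-q->4 4-q->3
step 2: apply R0 at {0↦1, 1↦4, 2↦3}  → |V|=5 |E|=9  E = 0-p->2 0-p->3 0-q->4 2-q->4 3-p->2 3-p->3 3-p->4 3-q->4 4-q->3
step 3: apply R0 at {0↦4, 1↦1, 2↦0}  → |V|=5 |E|=8  E = 0-p->2 0-p->3 2-q->4 3-p->2 3-p->3 3-p->4 3-q->4 4-q->3
step 4: apply R0 at {0↦4, 1↦1, 2↦2}  → |V|=5 |E|=7  E = 0-p->2 0-p->3 3-p->2 3-p->3 3-p->4 3-q->4 4-q->3
step 5: apply R0 at {0↦4, 1↦1, 2↦3}  → |V|=5 |E|=6  E = 0-p->2 0-p->3 3-p->2 3-p->3 3-p->4 4-q->3
step 6: apply R3 at {0↦3, 1↦4}  → |V|=4 |E|=4  E = 0-p->2 0-p->3 3-p->2 3-q->3
final graph: no rule applies after step 6
NF nodes: {0:A, 1:C, 2:A, 3:A}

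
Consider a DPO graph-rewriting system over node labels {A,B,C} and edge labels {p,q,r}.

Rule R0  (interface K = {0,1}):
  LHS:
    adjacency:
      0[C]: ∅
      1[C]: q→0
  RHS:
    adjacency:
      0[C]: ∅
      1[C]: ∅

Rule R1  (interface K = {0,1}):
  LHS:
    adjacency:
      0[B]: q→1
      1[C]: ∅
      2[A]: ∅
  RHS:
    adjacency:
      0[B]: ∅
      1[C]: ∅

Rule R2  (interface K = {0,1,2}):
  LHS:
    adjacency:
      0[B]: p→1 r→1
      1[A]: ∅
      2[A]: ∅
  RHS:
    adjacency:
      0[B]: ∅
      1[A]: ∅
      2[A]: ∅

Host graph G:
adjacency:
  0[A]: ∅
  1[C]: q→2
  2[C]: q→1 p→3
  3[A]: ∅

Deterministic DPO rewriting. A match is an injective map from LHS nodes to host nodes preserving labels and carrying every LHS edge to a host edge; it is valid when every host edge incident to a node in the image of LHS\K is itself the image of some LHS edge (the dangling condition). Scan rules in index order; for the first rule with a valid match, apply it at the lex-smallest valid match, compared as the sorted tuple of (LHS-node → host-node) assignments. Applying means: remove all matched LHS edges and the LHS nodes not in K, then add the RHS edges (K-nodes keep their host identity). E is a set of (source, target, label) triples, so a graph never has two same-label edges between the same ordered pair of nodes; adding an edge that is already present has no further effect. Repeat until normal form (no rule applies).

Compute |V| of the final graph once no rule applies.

Answer: 4

Derivation:
initial: |V|=4 |E|=3  E = 1-q->2 2-q->1 2-p->3
step 1: apply R0 at {0↦1, 1↦2}  → |V|=4 |E|=2  E = 1-q->2 2-p->3
step 2: apply R0 at {0↦2, 1↦1}  → |V|=4 |E|=1  E = 2-p->3
halt: no rule applies after step 2
NF nodes: {0:A, 1:C, 2:C, 3:A}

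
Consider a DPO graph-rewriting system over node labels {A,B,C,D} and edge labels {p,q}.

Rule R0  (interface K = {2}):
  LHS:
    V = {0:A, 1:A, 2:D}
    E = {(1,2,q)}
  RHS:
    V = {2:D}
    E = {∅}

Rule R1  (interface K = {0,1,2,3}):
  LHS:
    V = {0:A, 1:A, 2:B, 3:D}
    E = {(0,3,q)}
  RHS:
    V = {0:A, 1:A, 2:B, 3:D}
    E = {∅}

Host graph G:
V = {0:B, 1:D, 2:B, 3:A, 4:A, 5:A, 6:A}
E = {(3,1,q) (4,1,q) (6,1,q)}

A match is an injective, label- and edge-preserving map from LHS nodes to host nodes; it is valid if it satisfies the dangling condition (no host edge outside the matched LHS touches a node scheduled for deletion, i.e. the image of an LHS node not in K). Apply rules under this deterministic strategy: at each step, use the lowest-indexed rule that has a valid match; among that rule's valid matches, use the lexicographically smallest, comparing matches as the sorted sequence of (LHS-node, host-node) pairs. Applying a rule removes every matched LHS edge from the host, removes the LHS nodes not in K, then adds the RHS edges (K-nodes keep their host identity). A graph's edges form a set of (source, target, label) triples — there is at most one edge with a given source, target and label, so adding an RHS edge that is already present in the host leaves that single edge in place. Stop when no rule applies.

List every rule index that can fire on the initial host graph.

Answer: [R0,R1]

Steps:
R0: 3 valid matches — {0↦5, 1↦3, 2↦1}, {0↦5, 1↦4, 2↦1}, {0↦5, 1↦6, 2↦1}
R1: 18 valid matches — {0↦3, 1↦4, 2↦0, 3↦1}, {0↦3, 1↦4, 2↦2, 3↦1}, {0↦3, 1↦5, 2↦0, 3↦1} (+15 more)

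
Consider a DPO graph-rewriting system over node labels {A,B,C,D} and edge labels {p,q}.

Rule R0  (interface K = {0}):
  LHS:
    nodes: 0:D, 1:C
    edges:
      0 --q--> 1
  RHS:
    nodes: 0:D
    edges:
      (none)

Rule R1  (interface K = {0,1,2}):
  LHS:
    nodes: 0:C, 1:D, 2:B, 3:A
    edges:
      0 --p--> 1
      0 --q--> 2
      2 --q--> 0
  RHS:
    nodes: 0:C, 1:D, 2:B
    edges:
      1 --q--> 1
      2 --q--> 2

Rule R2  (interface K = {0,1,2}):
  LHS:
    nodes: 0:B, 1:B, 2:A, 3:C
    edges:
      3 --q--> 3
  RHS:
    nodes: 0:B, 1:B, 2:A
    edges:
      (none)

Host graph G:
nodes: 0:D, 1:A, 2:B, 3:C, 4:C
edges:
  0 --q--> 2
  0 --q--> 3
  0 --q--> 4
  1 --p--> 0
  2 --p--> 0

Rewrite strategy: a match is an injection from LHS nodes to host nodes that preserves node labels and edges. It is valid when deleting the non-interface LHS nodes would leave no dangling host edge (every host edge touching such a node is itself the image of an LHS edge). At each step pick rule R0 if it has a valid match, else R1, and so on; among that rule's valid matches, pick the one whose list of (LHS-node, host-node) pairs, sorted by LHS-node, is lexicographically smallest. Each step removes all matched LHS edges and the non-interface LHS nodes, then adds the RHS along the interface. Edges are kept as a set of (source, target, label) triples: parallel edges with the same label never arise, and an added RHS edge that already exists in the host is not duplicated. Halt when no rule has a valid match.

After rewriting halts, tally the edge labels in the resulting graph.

initial: |V|=5 |E|=5  E = 0-q->2 0-q->3 0-q->4 1-p->0 2-p->0
step 1: apply R0 at {0↦0, 1↦3}  → |V|=4 |E|=4  E = 0-q->2 0-q->4 1-p->0 2-p->0
step 2: apply R0 at {0↦0, 1↦4}  → |V|=3 |E|=3  E = 0-q->2 1-p->0 2-p->0
halt: no rule applies after step 2
NF edges: [(0, 2, 'q'), (1, 0, 'p'), (2, 0, 'p')]

Answer: p:2 q:1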